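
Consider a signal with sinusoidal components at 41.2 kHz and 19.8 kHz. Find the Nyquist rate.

82.4 kHz

Highest-frequency component: 41.2 kHz.
Nyquist rate = 2 × 41.2 kHz = 82.4 kHz.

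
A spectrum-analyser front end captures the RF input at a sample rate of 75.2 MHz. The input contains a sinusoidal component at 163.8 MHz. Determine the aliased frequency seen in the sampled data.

163.8 MHz mod fs = 13.4 MHz.
13.4 MHz ≤ fs/2 = 37.6 MHz, appears at 13.4 MHz.

13.4 MHz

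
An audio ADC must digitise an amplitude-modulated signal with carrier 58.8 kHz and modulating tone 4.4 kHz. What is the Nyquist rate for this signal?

126.4 kHz

AM sidebands sit at fc ± fm = 54.4 kHz and 63.2 kHz.
Highest-frequency component: 63.2 kHz.
Nyquist rate = 2 × 63.2 kHz = 126.4 kHz.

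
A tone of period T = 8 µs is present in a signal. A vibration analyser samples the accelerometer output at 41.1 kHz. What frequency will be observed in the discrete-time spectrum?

T = 8 µs → f = 1/T = 125 kHz.
125 kHz mod fs = 1.7 kHz.
1.7 kHz ≤ fs/2 = 20.55 kHz, appears at 1.7 kHz.

1.7 kHz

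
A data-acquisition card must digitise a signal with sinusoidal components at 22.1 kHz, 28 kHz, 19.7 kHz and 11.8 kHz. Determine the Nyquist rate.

56 kHz

Highest-frequency component: 28 kHz.
Nyquist rate = 2 × 28 kHz = 56 kHz.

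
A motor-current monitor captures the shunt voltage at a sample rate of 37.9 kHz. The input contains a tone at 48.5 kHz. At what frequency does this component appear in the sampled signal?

48.5 kHz mod fs = 10.6 kHz.
10.6 kHz ≤ fs/2 = 18.95 kHz, appears at 10.6 kHz.

10.6 kHz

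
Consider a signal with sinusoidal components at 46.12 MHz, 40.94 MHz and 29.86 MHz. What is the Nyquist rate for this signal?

Highest-frequency component: 46.12 MHz.
Nyquist rate = 2 × 46.12 MHz = 92.24 MHz.

92.24 MHz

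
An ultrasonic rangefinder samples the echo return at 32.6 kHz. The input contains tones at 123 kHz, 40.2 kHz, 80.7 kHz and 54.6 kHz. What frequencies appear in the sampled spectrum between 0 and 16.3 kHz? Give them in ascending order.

7.4 kHz, 7.6 kHz, 10.6 kHz, 15.5 kHz

fs/2 = 16.3 kHz.
123 kHz mod fs = 25.2 kHz.
25.2 kHz > fs/2 = 16.3 kHz, folds to fs − 25.2 kHz = 7.4 kHz.
40.2 kHz mod fs = 7.6 kHz.
7.6 kHz ≤ fs/2 = 16.3 kHz, appears at 7.6 kHz.
80.7 kHz mod fs = 15.5 kHz.
15.5 kHz ≤ fs/2 = 16.3 kHz, appears at 15.5 kHz.
54.6 kHz mod fs = 22 kHz.
22 kHz > fs/2 = 16.3 kHz, folds to fs − 22 kHz = 10.6 kHz.
Distinct values: {7.4 kHz, 7.6 kHz, 10.6 kHz, 15.5 kHz}.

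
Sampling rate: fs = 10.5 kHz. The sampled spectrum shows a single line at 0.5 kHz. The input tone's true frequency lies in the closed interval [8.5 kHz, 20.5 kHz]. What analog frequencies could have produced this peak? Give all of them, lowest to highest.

10 kHz, 11 kHz, 20.5 kHz

Frequencies that alias to 0.5 kHz are k·fs ± 0.5 kHz for integer k ≥ 0.
k=0: 0.5 kHz.
k=1: 10 kHz, 11 kHz.
k=2: 20.5 kHz, 21.5 kHz.
k=3: 31 kHz, 32 kHz.
Within [8.5 kHz, 20.5 kHz]: 10 kHz, 11 kHz, 20.5 kHz.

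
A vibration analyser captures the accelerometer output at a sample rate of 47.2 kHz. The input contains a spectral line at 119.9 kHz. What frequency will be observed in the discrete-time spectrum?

119.9 kHz mod fs = 25.5 kHz.
25.5 kHz > fs/2 = 23.6 kHz, folds to fs − 25.5 kHz = 21.7 kHz.

21.7 kHz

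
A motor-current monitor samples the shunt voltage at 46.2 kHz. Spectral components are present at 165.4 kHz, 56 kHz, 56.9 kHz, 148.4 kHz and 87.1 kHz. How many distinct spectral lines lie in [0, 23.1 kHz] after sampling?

4

fs/2 = 23.1 kHz.
165.4 kHz mod fs = 26.8 kHz.
26.8 kHz > fs/2 = 23.1 kHz, folds to fs − 26.8 kHz = 19.4 kHz.
56 kHz mod fs = 9.8 kHz.
9.8 kHz ≤ fs/2 = 23.1 kHz, appears at 9.8 kHz.
56.9 kHz mod fs = 10.7 kHz.
10.7 kHz ≤ fs/2 = 23.1 kHz, appears at 10.7 kHz.
148.4 kHz mod fs = 9.8 kHz.
9.8 kHz ≤ fs/2 = 23.1 kHz, appears at 9.8 kHz.
87.1 kHz mod fs = 40.9 kHz.
40.9 kHz > fs/2 = 23.1 kHz, folds to fs − 40.9 kHz = 5.3 kHz.
Distinct values: {5.3 kHz, 9.8 kHz, 10.7 kHz, 19.4 kHz} → 4.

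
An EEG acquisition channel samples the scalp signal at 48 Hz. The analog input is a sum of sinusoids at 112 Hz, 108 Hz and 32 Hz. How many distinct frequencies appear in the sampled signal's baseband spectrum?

2

fs/2 = 24 Hz.
112 Hz mod fs = 16 Hz.
16 Hz ≤ fs/2 = 24 Hz, appears at 16 Hz.
108 Hz mod fs = 12 Hz.
12 Hz ≤ fs/2 = 24 Hz, appears at 12 Hz.
32 Hz > fs/2 = 24 Hz, folds to fs − 32 Hz = 16 Hz.
Distinct values: {12 Hz, 16 Hz} → 2.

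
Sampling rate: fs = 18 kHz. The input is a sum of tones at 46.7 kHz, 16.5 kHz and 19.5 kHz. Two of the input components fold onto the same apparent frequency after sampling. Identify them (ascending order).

16.5 kHz, 19.5 kHz

fs/2 = 9 kHz.
46.7 kHz mod fs = 10.7 kHz.
10.7 kHz > fs/2 = 9 kHz, folds to fs − 10.7 kHz = 7.3 kHz.
16.5 kHz > fs/2 = 9 kHz, folds to fs − 16.5 kHz = 1.5 kHz.
19.5 kHz mod fs = 1.5 kHz.
1.5 kHz ≤ fs/2 = 9 kHz, appears at 1.5 kHz.
16.5 kHz and 19.5 kHz both map to 1.5 kHz.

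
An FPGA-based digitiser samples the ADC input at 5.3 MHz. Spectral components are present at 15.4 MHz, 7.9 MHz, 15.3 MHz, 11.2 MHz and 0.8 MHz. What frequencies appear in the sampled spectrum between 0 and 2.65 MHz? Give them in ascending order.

0.5 MHz, 0.6 MHz, 0.8 MHz, 2.6 MHz

fs/2 = 2.65 MHz.
15.4 MHz mod fs = 4.8 MHz.
4.8 MHz > fs/2 = 2.65 MHz, folds to fs − 4.8 MHz = 0.5 MHz.
7.9 MHz mod fs = 2.6 MHz.
2.6 MHz ≤ fs/2 = 2.65 MHz, appears at 2.6 MHz.
15.3 MHz mod fs = 4.7 MHz.
4.7 MHz > fs/2 = 2.65 MHz, folds to fs − 4.7 MHz = 0.6 MHz.
11.2 MHz mod fs = 0.6 MHz.
0.6 MHz ≤ fs/2 = 2.65 MHz, appears at 0.6 MHz.
0.8 MHz ≤ fs/2 = 2.65 MHz, passes unchanged.
Distinct values: {0.5 MHz, 0.6 MHz, 0.8 MHz, 2.6 MHz}.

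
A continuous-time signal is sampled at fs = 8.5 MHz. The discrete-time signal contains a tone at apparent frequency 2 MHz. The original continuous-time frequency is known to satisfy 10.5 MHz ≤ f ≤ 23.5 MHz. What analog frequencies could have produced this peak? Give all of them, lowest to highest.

Frequencies that alias to 2 MHz are k·fs ± 2 MHz for integer k ≥ 0.
k=0: 2 MHz.
k=1: 6.5 MHz, 10.5 MHz.
k=2: 15 MHz, 19 MHz.
k=3: 23.5 MHz, 27.5 MHz.
k=4: 32 MHz, 36 MHz.
Within [10.5 MHz, 23.5 MHz]: 10.5 MHz, 15 MHz, 19 MHz, 23.5 MHz.

10.5 MHz, 15 MHz, 19 MHz, 23.5 MHz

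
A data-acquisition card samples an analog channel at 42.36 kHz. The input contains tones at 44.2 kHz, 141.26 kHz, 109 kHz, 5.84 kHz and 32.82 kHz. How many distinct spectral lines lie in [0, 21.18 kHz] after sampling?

5

fs/2 = 21.18 kHz.
44.2 kHz mod fs = 1.84 kHz.
1.84 kHz ≤ fs/2 = 21.18 kHz, appears at 1.84 kHz.
141.26 kHz mod fs = 14.18 kHz.
14.18 kHz ≤ fs/2 = 21.18 kHz, appears at 14.18 kHz.
109 kHz mod fs = 24.28 kHz.
24.28 kHz > fs/2 = 21.18 kHz, folds to fs − 24.28 kHz = 18.08 kHz.
5.84 kHz ≤ fs/2 = 21.18 kHz, passes unchanged.
32.82 kHz > fs/2 = 21.18 kHz, folds to fs − 32.82 kHz = 9.54 kHz.
Distinct values: {1.84 kHz, 5.84 kHz, 9.54 kHz, 14.18 kHz, 18.08 kHz} → 5.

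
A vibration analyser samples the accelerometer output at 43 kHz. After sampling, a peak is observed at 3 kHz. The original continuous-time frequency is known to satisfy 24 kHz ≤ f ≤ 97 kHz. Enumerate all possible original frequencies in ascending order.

40 kHz, 46 kHz, 83 kHz, 89 kHz

Frequencies that alias to 3 kHz are k·fs ± 3 kHz for integer k ≥ 0.
k=0: 3 kHz.
k=1: 40 kHz, 46 kHz.
k=2: 83 kHz, 89 kHz.
k=3: 126 kHz, 132 kHz.
Within [24 kHz, 97 kHz]: 40 kHz, 46 kHz, 83 kHz, 89 kHz.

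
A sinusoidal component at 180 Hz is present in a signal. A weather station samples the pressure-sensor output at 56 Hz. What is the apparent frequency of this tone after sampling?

12 Hz

180 Hz mod fs = 12 Hz.
12 Hz ≤ fs/2 = 28 Hz, appears at 12 Hz.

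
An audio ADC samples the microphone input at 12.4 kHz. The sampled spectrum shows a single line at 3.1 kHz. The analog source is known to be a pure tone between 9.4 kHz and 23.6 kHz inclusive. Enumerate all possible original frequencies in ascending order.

15.5 kHz, 21.7 kHz

Frequencies that alias to 3.1 kHz are k·fs ± 3.1 kHz for integer k ≥ 0.
k=0: 3.1 kHz.
k=1: 9.3 kHz, 15.5 kHz.
k=2: 21.7 kHz, 27.9 kHz.
k=3: 34.1 kHz, 40.3 kHz.
Within [9.4 kHz, 23.6 kHz]: 15.5 kHz, 21.7 kHz.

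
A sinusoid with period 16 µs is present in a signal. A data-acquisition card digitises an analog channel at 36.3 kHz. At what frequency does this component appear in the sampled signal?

10.1 kHz

T = 16 µs → f = 1/T = 62.5 kHz.
62.5 kHz mod fs = 26.2 kHz.
26.2 kHz > fs/2 = 18.15 kHz, folds to fs − 26.2 kHz = 10.1 kHz.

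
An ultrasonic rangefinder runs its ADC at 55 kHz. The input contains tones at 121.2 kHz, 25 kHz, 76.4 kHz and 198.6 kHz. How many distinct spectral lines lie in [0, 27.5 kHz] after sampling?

fs/2 = 27.5 kHz.
121.2 kHz mod fs = 11.2 kHz.
11.2 kHz ≤ fs/2 = 27.5 kHz, appears at 11.2 kHz.
25 kHz ≤ fs/2 = 27.5 kHz, passes unchanged.
76.4 kHz mod fs = 21.4 kHz.
21.4 kHz ≤ fs/2 = 27.5 kHz, appears at 21.4 kHz.
198.6 kHz mod fs = 33.6 kHz.
33.6 kHz > fs/2 = 27.5 kHz, folds to fs − 33.6 kHz = 21.4 kHz.
Distinct values: {11.2 kHz, 21.4 kHz, 25 kHz} → 3.

3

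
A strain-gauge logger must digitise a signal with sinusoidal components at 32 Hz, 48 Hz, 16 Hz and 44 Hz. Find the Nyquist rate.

96 Hz

Highest-frequency component: 48 Hz.
Nyquist rate = 2 × 48 Hz = 96 Hz.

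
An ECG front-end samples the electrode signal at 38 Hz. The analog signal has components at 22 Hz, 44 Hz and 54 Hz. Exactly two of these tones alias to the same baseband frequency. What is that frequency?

fs/2 = 19 Hz.
22 Hz > fs/2 = 19 Hz, folds to fs − 22 Hz = 16 Hz.
44 Hz mod fs = 6 Hz.
6 Hz ≤ fs/2 = 19 Hz, appears at 6 Hz.
54 Hz mod fs = 16 Hz.
16 Hz ≤ fs/2 = 19 Hz, appears at 16 Hz.
22 Hz and 54 Hz both map to 16 Hz.

16 Hz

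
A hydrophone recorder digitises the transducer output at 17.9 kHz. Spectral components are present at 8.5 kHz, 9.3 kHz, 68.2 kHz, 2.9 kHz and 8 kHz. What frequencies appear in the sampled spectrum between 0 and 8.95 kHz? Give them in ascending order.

fs/2 = 8.95 kHz.
8.5 kHz ≤ fs/2 = 8.95 kHz, passes unchanged.
9.3 kHz > fs/2 = 8.95 kHz, folds to fs − 9.3 kHz = 8.6 kHz.
68.2 kHz mod fs = 14.5 kHz.
14.5 kHz > fs/2 = 8.95 kHz, folds to fs − 14.5 kHz = 3.4 kHz.
2.9 kHz ≤ fs/2 = 8.95 kHz, passes unchanged.
8 kHz ≤ fs/2 = 8.95 kHz, passes unchanged.
Distinct values: {2.9 kHz, 3.4 kHz, 8 kHz, 8.5 kHz, 8.6 kHz}.

2.9 kHz, 3.4 kHz, 8 kHz, 8.5 kHz, 8.6 kHz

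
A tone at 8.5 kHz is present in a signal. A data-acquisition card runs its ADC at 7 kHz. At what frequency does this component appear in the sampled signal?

8.5 kHz mod fs = 1.5 kHz.
1.5 kHz ≤ fs/2 = 3.5 kHz, appears at 1.5 kHz.

1.5 kHz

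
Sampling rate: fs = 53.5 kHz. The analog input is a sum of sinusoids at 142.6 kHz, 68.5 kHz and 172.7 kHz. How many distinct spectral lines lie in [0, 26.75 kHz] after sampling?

fs/2 = 26.75 kHz.
142.6 kHz mod fs = 35.6 kHz.
35.6 kHz > fs/2 = 26.75 kHz, folds to fs − 35.6 kHz = 17.9 kHz.
68.5 kHz mod fs = 15 kHz.
15 kHz ≤ fs/2 = 26.75 kHz, appears at 15 kHz.
172.7 kHz mod fs = 12.2 kHz.
12.2 kHz ≤ fs/2 = 26.75 kHz, appears at 12.2 kHz.
Distinct values: {12.2 kHz, 15 kHz, 17.9 kHz} → 3.

3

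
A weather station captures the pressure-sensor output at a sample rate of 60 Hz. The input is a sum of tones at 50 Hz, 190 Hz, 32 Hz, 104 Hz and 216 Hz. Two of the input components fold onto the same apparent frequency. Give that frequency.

fs/2 = 30 Hz.
50 Hz > fs/2 = 30 Hz, folds to fs − 50 Hz = 10 Hz.
190 Hz mod fs = 10 Hz.
10 Hz ≤ fs/2 = 30 Hz, appears at 10 Hz.
32 Hz > fs/2 = 30 Hz, folds to fs − 32 Hz = 28 Hz.
104 Hz mod fs = 44 Hz.
44 Hz > fs/2 = 30 Hz, folds to fs − 44 Hz = 16 Hz.
216 Hz mod fs = 36 Hz.
36 Hz > fs/2 = 30 Hz, folds to fs − 36 Hz = 24 Hz.
50 Hz and 190 Hz both map to 10 Hz.

10 Hz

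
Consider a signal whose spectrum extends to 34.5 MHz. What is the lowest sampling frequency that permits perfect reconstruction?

Nyquist rate = 2 × 34.5 MHz = 69 MHz.

69 MHz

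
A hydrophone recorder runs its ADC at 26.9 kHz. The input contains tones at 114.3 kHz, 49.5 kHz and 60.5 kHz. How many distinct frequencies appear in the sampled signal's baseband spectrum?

fs/2 = 13.45 kHz.
114.3 kHz mod fs = 6.7 kHz.
6.7 kHz ≤ fs/2 = 13.45 kHz, appears at 6.7 kHz.
49.5 kHz mod fs = 22.6 kHz.
22.6 kHz > fs/2 = 13.45 kHz, folds to fs − 22.6 kHz = 4.3 kHz.
60.5 kHz mod fs = 6.7 kHz.
6.7 kHz ≤ fs/2 = 13.45 kHz, appears at 6.7 kHz.
Distinct values: {4.3 kHz, 6.7 kHz} → 2.

2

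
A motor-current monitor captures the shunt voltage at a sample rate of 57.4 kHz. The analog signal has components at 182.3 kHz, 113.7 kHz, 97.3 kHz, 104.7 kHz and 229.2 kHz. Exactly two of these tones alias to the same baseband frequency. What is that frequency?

fs/2 = 28.7 kHz.
182.3 kHz mod fs = 10.1 kHz.
10.1 kHz ≤ fs/2 = 28.7 kHz, appears at 10.1 kHz.
113.7 kHz mod fs = 56.3 kHz.
56.3 kHz > fs/2 = 28.7 kHz, folds to fs − 56.3 kHz = 1.1 kHz.
97.3 kHz mod fs = 39.9 kHz.
39.9 kHz > fs/2 = 28.7 kHz, folds to fs − 39.9 kHz = 17.5 kHz.
104.7 kHz mod fs = 47.3 kHz.
47.3 kHz > fs/2 = 28.7 kHz, folds to fs − 47.3 kHz = 10.1 kHz.
229.2 kHz mod fs = 57 kHz.
57 kHz > fs/2 = 28.7 kHz, folds to fs − 57 kHz = 0.4 kHz.
104.7 kHz and 182.3 kHz both map to 10.1 kHz.

10.1 kHz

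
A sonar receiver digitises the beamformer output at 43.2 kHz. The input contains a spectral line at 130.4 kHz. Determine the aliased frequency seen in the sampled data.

130.4 kHz mod fs = 0.8 kHz.
0.8 kHz ≤ fs/2 = 21.6 kHz, appears at 0.8 kHz.

0.8 kHz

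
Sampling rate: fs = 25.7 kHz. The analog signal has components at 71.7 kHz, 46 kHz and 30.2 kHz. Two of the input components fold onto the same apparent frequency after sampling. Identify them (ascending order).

fs/2 = 12.85 kHz.
71.7 kHz mod fs = 20.3 kHz.
20.3 kHz > fs/2 = 12.85 kHz, folds to fs − 20.3 kHz = 5.4 kHz.
46 kHz mod fs = 20.3 kHz.
20.3 kHz > fs/2 = 12.85 kHz, folds to fs − 20.3 kHz = 5.4 kHz.
30.2 kHz mod fs = 4.5 kHz.
4.5 kHz ≤ fs/2 = 12.85 kHz, appears at 4.5 kHz.
46 kHz and 71.7 kHz both map to 5.4 kHz.

46 kHz, 71.7 kHz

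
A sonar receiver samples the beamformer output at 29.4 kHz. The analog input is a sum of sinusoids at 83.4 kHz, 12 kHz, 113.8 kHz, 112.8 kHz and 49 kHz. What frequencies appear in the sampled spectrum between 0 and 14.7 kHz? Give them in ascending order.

3.8 kHz, 4.8 kHz, 9.8 kHz, 12 kHz

fs/2 = 14.7 kHz.
83.4 kHz mod fs = 24.6 kHz.
24.6 kHz > fs/2 = 14.7 kHz, folds to fs − 24.6 kHz = 4.8 kHz.
12 kHz ≤ fs/2 = 14.7 kHz, passes unchanged.
113.8 kHz mod fs = 25.6 kHz.
25.6 kHz > fs/2 = 14.7 kHz, folds to fs − 25.6 kHz = 3.8 kHz.
112.8 kHz mod fs = 24.6 kHz.
24.6 kHz > fs/2 = 14.7 kHz, folds to fs − 24.6 kHz = 4.8 kHz.
49 kHz mod fs = 19.6 kHz.
19.6 kHz > fs/2 = 14.7 kHz, folds to fs − 19.6 kHz = 9.8 kHz.
Distinct values: {3.8 kHz, 4.8 kHz, 9.8 kHz, 12 kHz}.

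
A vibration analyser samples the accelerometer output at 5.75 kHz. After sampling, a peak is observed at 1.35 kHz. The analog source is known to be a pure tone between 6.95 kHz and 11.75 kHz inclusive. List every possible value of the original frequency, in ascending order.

7.1 kHz, 10.15 kHz

Frequencies that alias to 1.35 kHz are k·fs ± 1.35 kHz for integer k ≥ 0.
k=0: 1.35 kHz.
k=1: 4.4 kHz, 7.1 kHz.
k=2: 10.15 kHz, 12.85 kHz.
k=3: 15.9 kHz, 18.6 kHz.
Within [6.95 kHz, 11.75 kHz]: 7.1 kHz, 10.15 kHz.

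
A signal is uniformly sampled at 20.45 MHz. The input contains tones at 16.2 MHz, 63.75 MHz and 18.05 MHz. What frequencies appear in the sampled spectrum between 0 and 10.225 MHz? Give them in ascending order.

2.4 MHz, 4.25 MHz

fs/2 = 10.225 MHz.
16.2 MHz > fs/2 = 10.225 MHz, folds to fs − 16.2 MHz = 4.25 MHz.
63.75 MHz mod fs = 2.4 MHz.
2.4 MHz ≤ fs/2 = 10.225 MHz, appears at 2.4 MHz.
18.05 MHz > fs/2 = 10.225 MHz, folds to fs − 18.05 MHz = 2.4 MHz.
Distinct values: {2.4 MHz, 4.25 MHz}.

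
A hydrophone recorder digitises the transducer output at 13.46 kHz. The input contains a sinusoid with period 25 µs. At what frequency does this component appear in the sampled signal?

T = 25 µs → f = 1/T = 40 kHz.
40 kHz mod fs = 13.08 kHz.
13.08 kHz > fs/2 = 6.73 kHz, folds to fs − 13.08 kHz = 0.38 kHz.

0.38 kHz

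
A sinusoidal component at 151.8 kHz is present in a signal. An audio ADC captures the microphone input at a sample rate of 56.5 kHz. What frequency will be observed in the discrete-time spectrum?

151.8 kHz mod fs = 38.8 kHz.
38.8 kHz > fs/2 = 28.25 kHz, folds to fs − 38.8 kHz = 17.7 kHz.

17.7 kHz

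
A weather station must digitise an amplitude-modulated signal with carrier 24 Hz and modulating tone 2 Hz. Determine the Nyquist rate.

52 Hz

AM sidebands sit at fc ± fm = 22 Hz and 26 Hz.
Highest-frequency component: 26 Hz.
Nyquist rate = 2 × 26 Hz = 52 Hz.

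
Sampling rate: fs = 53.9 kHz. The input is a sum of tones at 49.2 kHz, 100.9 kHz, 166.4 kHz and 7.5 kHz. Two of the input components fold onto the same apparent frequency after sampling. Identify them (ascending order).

fs/2 = 26.95 kHz.
49.2 kHz > fs/2 = 26.95 kHz, folds to fs − 49.2 kHz = 4.7 kHz.
100.9 kHz mod fs = 47 kHz.
47 kHz > fs/2 = 26.95 kHz, folds to fs − 47 kHz = 6.9 kHz.
166.4 kHz mod fs = 4.7 kHz.
4.7 kHz ≤ fs/2 = 26.95 kHz, appears at 4.7 kHz.
7.5 kHz ≤ fs/2 = 26.95 kHz, passes unchanged.
49.2 kHz and 166.4 kHz both map to 4.7 kHz.

49.2 kHz, 166.4 kHz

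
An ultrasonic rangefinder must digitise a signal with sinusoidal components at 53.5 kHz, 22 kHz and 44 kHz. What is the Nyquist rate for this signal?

107 kHz

Highest-frequency component: 53.5 kHz.
Nyquist rate = 2 × 53.5 kHz = 107 kHz.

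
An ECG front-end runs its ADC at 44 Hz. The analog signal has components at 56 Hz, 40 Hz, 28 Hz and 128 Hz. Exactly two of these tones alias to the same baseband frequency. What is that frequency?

fs/2 = 22 Hz.
56 Hz mod fs = 12 Hz.
12 Hz ≤ fs/2 = 22 Hz, appears at 12 Hz.
40 Hz > fs/2 = 22 Hz, folds to fs − 40 Hz = 4 Hz.
28 Hz > fs/2 = 22 Hz, folds to fs − 28 Hz = 16 Hz.
128 Hz mod fs = 40 Hz.
40 Hz > fs/2 = 22 Hz, folds to fs − 40 Hz = 4 Hz.
40 Hz and 128 Hz both map to 4 Hz.

4 Hz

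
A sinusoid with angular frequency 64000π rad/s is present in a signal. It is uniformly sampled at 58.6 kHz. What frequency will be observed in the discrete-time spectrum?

ω = 64000π rad/s → f = ω/(2π) = 32000 Hz = 32 kHz.
32 kHz > fs/2 = 29.3 kHz, folds to fs − 32 kHz = 26.6 kHz.

26.6 kHz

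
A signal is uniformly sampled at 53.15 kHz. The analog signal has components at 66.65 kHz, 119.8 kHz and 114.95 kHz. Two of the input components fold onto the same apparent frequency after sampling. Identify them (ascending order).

fs/2 = 26.575 kHz.
66.65 kHz mod fs = 13.5 kHz.
13.5 kHz ≤ fs/2 = 26.575 kHz, appears at 13.5 kHz.
119.8 kHz mod fs = 13.5 kHz.
13.5 kHz ≤ fs/2 = 26.575 kHz, appears at 13.5 kHz.
114.95 kHz mod fs = 8.65 kHz.
8.65 kHz ≤ fs/2 = 26.575 kHz, appears at 8.65 kHz.
66.65 kHz and 119.8 kHz both map to 13.5 kHz.

66.65 kHz, 119.8 kHz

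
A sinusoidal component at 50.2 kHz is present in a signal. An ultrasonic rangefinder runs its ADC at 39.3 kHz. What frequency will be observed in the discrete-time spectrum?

10.9 kHz

50.2 kHz mod fs = 10.9 kHz.
10.9 kHz ≤ fs/2 = 19.65 kHz, appears at 10.9 kHz.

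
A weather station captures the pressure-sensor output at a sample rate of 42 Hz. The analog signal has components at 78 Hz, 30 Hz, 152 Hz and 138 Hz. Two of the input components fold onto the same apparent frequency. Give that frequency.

fs/2 = 21 Hz.
78 Hz mod fs = 36 Hz.
36 Hz > fs/2 = 21 Hz, folds to fs − 36 Hz = 6 Hz.
30 Hz > fs/2 = 21 Hz, folds to fs − 30 Hz = 12 Hz.
152 Hz mod fs = 26 Hz.
26 Hz > fs/2 = 21 Hz, folds to fs − 26 Hz = 16 Hz.
138 Hz mod fs = 12 Hz.
12 Hz ≤ fs/2 = 21 Hz, appears at 12 Hz.
30 Hz and 138 Hz both map to 12 Hz.

12 Hz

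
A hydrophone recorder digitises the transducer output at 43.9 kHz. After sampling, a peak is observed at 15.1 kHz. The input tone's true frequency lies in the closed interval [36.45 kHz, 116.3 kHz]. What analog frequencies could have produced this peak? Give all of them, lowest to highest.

Frequencies that alias to 15.1 kHz are k·fs ± 15.1 kHz for integer k ≥ 0.
k=0: 15.1 kHz.
k=1: 28.8 kHz, 59 kHz.
k=2: 72.7 kHz, 102.9 kHz.
k=3: 116.6 kHz, 146.8 kHz.
Within [36.45 kHz, 116.3 kHz]: 59 kHz, 72.7 kHz, 102.9 kHz.

59 kHz, 72.7 kHz, 102.9 kHz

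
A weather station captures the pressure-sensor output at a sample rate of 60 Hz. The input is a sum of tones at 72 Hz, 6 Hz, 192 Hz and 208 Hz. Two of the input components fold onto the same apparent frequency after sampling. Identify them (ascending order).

72 Hz, 192 Hz

fs/2 = 30 Hz.
72 Hz mod fs = 12 Hz.
12 Hz ≤ fs/2 = 30 Hz, appears at 12 Hz.
6 Hz ≤ fs/2 = 30 Hz, passes unchanged.
192 Hz mod fs = 12 Hz.
12 Hz ≤ fs/2 = 30 Hz, appears at 12 Hz.
208 Hz mod fs = 28 Hz.
28 Hz ≤ fs/2 = 30 Hz, appears at 28 Hz.
72 Hz and 192 Hz both map to 12 Hz.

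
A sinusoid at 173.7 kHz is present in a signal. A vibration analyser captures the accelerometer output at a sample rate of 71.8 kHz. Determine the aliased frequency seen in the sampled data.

173.7 kHz mod fs = 30.1 kHz.
30.1 kHz ≤ fs/2 = 35.9 kHz, appears at 30.1 kHz.

30.1 kHz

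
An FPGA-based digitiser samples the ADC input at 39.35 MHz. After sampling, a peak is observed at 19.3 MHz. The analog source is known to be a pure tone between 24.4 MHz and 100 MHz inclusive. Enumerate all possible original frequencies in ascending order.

Frequencies that alias to 19.3 MHz are k·fs ± 19.3 MHz for integer k ≥ 0.
k=0: 19.3 MHz.
k=1: 20.05 MHz, 58.65 MHz.
k=2: 59.4 MHz, 98 MHz.
k=3: 98.75 MHz, 137.35 MHz.
k=4: 138.1 MHz, 176.7 MHz.
Within [24.4 MHz, 100 MHz]: 58.65 MHz, 59.4 MHz, 98 MHz, 98.75 MHz.

58.65 MHz, 59.4 MHz, 98 MHz, 98.75 MHz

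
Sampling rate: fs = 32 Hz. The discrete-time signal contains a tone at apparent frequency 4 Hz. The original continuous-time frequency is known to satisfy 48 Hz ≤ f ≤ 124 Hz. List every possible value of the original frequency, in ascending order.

Frequencies that alias to 4 Hz are k·fs ± 4 Hz for integer k ≥ 0.
k=0: 4 Hz.
k=1: 28 Hz, 36 Hz.
k=2: 60 Hz, 68 Hz.
k=3: 92 Hz, 100 Hz.
k=4: 124 Hz, 132 Hz.
k=5: 156 Hz, 164 Hz.
Within [48 Hz, 124 Hz]: 60 Hz, 68 Hz, 92 Hz, 100 Hz, 124 Hz.

60 Hz, 68 Hz, 92 Hz, 100 Hz, 124 Hz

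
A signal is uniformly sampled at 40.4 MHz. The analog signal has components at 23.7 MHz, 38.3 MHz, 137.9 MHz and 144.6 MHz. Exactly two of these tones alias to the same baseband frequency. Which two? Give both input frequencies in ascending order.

23.7 MHz, 137.9 MHz

fs/2 = 20.2 MHz.
23.7 MHz > fs/2 = 20.2 MHz, folds to fs − 23.7 MHz = 16.7 MHz.
38.3 MHz > fs/2 = 20.2 MHz, folds to fs − 38.3 MHz = 2.1 MHz.
137.9 MHz mod fs = 16.7 MHz.
16.7 MHz ≤ fs/2 = 20.2 MHz, appears at 16.7 MHz.
144.6 MHz mod fs = 23.4 MHz.
23.4 MHz > fs/2 = 20.2 MHz, folds to fs − 23.4 MHz = 17 MHz.
23.7 MHz and 137.9 MHz both map to 16.7 MHz.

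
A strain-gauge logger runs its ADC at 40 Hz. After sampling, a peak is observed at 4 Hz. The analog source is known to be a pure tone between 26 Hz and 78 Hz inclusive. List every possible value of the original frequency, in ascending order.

Frequencies that alias to 4 Hz are k·fs ± 4 Hz for integer k ≥ 0.
k=0: 4 Hz.
k=1: 36 Hz, 44 Hz.
k=2: 76 Hz, 84 Hz.
k=3: 116 Hz, 124 Hz.
Within [26 Hz, 78 Hz]: 36 Hz, 44 Hz, 76 Hz.

36 Hz, 44 Hz, 76 Hz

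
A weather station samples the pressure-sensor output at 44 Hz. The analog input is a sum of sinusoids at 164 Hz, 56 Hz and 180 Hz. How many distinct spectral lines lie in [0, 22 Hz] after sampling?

2

fs/2 = 22 Hz.
164 Hz mod fs = 32 Hz.
32 Hz > fs/2 = 22 Hz, folds to fs − 32 Hz = 12 Hz.
56 Hz mod fs = 12 Hz.
12 Hz ≤ fs/2 = 22 Hz, appears at 12 Hz.
180 Hz mod fs = 4 Hz.
4 Hz ≤ fs/2 = 22 Hz, appears at 4 Hz.
Distinct values: {4 Hz, 12 Hz} → 2.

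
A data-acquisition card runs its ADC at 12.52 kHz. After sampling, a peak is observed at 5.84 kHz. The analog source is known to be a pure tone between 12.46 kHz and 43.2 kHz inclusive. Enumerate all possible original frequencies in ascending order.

Frequencies that alias to 5.84 kHz are k·fs ± 5.84 kHz for integer k ≥ 0.
k=0: 5.84 kHz.
k=1: 6.68 kHz, 18.36 kHz.
k=2: 19.2 kHz, 30.88 kHz.
k=3: 31.72 kHz, 43.4 kHz.
k=4: 44.24 kHz, 55.92 kHz.
Within [12.46 kHz, 43.2 kHz]: 18.36 kHz, 19.2 kHz, 30.88 kHz, 31.72 kHz.

18.36 kHz, 19.2 kHz, 30.88 kHz, 31.72 kHz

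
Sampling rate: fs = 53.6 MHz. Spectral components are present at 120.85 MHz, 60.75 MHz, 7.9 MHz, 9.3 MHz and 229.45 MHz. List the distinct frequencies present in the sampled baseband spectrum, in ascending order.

fs/2 = 26.8 MHz.
120.85 MHz mod fs = 13.65 MHz.
13.65 MHz ≤ fs/2 = 26.8 MHz, appears at 13.65 MHz.
60.75 MHz mod fs = 7.15 MHz.
7.15 MHz ≤ fs/2 = 26.8 MHz, appears at 7.15 MHz.
7.9 MHz ≤ fs/2 = 26.8 MHz, passes unchanged.
9.3 MHz ≤ fs/2 = 26.8 MHz, passes unchanged.
229.45 MHz mod fs = 15.05 MHz.
15.05 MHz ≤ fs/2 = 26.8 MHz, appears at 15.05 MHz.
Distinct values: {7.15 MHz, 7.9 MHz, 9.3 MHz, 13.65 MHz, 15.05 MHz}.

7.15 MHz, 7.9 MHz, 9.3 MHz, 13.65 MHz, 15.05 MHz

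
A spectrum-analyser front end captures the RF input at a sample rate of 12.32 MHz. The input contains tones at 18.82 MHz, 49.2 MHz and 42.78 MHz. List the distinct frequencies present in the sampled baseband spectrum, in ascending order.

fs/2 = 6.16 MHz.
18.82 MHz mod fs = 6.5 MHz.
6.5 MHz > fs/2 = 6.16 MHz, folds to fs − 6.5 MHz = 5.82 MHz.
49.2 MHz mod fs = 12.24 MHz.
12.24 MHz > fs/2 = 6.16 MHz, folds to fs − 12.24 MHz = 0.08 MHz.
42.78 MHz mod fs = 5.82 MHz.
5.82 MHz ≤ fs/2 = 6.16 MHz, appears at 5.82 MHz.
Distinct values: {0.08 MHz, 5.82 MHz}.

0.08 MHz, 5.82 MHz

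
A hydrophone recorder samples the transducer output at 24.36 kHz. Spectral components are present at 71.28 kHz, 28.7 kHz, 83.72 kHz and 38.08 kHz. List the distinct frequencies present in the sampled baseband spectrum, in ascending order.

fs/2 = 12.18 kHz.
71.28 kHz mod fs = 22.56 kHz.
22.56 kHz > fs/2 = 12.18 kHz, folds to fs − 22.56 kHz = 1.8 kHz.
28.7 kHz mod fs = 4.34 kHz.
4.34 kHz ≤ fs/2 = 12.18 kHz, appears at 4.34 kHz.
83.72 kHz mod fs = 10.64 kHz.
10.64 kHz ≤ fs/2 = 12.18 kHz, appears at 10.64 kHz.
38.08 kHz mod fs = 13.72 kHz.
13.72 kHz > fs/2 = 12.18 kHz, folds to fs − 13.72 kHz = 10.64 kHz.
Distinct values: {1.8 kHz, 4.34 kHz, 10.64 kHz}.

1.8 kHz, 4.34 kHz, 10.64 kHz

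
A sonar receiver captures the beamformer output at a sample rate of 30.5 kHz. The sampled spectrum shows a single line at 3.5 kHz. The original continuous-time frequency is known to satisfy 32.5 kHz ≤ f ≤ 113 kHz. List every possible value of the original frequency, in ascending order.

34 kHz, 57.5 kHz, 64.5 kHz, 88 kHz, 95 kHz

Frequencies that alias to 3.5 kHz are k·fs ± 3.5 kHz for integer k ≥ 0.
k=0: 3.5 kHz.
k=1: 27 kHz, 34 kHz.
k=2: 57.5 kHz, 64.5 kHz.
k=3: 88 kHz, 95 kHz.
k=4: 118.5 kHz, 125.5 kHz.
Within [32.5 kHz, 113 kHz]: 34 kHz, 57.5 kHz, 64.5 kHz, 88 kHz, 95 kHz.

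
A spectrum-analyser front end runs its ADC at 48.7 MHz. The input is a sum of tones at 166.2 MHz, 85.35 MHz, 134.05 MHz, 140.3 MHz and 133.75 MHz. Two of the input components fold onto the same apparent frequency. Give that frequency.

12.05 MHz

fs/2 = 24.35 MHz.
166.2 MHz mod fs = 20.1 MHz.
20.1 MHz ≤ fs/2 = 24.35 MHz, appears at 20.1 MHz.
85.35 MHz mod fs = 36.65 MHz.
36.65 MHz > fs/2 = 24.35 MHz, folds to fs − 36.65 MHz = 12.05 MHz.
134.05 MHz mod fs = 36.65 MHz.
36.65 MHz > fs/2 = 24.35 MHz, folds to fs − 36.65 MHz = 12.05 MHz.
140.3 MHz mod fs = 42.9 MHz.
42.9 MHz > fs/2 = 24.35 MHz, folds to fs − 42.9 MHz = 5.8 MHz.
133.75 MHz mod fs = 36.35 MHz.
36.35 MHz > fs/2 = 24.35 MHz, folds to fs − 36.35 MHz = 12.35 MHz.
85.35 MHz and 134.05 MHz both map to 12.05 MHz.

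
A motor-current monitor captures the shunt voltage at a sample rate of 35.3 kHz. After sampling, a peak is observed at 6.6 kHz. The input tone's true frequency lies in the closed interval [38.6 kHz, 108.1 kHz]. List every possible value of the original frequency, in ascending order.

Frequencies that alias to 6.6 kHz are k·fs ± 6.6 kHz for integer k ≥ 0.
k=0: 6.6 kHz.
k=1: 28.7 kHz, 41.9 kHz.
k=2: 64 kHz, 77.2 kHz.
k=3: 99.3 kHz, 112.5 kHz.
k=4: 134.6 kHz, 147.8 kHz.
Within [38.6 kHz, 108.1 kHz]: 41.9 kHz, 64 kHz, 77.2 kHz, 99.3 kHz.

41.9 kHz, 64 kHz, 77.2 kHz, 99.3 kHz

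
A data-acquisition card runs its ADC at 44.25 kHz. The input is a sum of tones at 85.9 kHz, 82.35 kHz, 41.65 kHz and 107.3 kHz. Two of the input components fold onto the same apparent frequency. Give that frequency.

fs/2 = 22.125 kHz.
85.9 kHz mod fs = 41.65 kHz.
41.65 kHz > fs/2 = 22.125 kHz, folds to fs − 41.65 kHz = 2.6 kHz.
82.35 kHz mod fs = 38.1 kHz.
38.1 kHz > fs/2 = 22.125 kHz, folds to fs − 38.1 kHz = 6.15 kHz.
41.65 kHz > fs/2 = 22.125 kHz, folds to fs − 41.65 kHz = 2.6 kHz.
107.3 kHz mod fs = 18.8 kHz.
18.8 kHz ≤ fs/2 = 22.125 kHz, appears at 18.8 kHz.
41.65 kHz and 85.9 kHz both map to 2.6 kHz.

2.6 kHz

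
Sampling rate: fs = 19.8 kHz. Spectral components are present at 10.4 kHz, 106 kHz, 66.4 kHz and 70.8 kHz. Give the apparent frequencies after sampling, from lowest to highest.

fs/2 = 9.9 kHz.
10.4 kHz > fs/2 = 9.9 kHz, folds to fs − 10.4 kHz = 9.4 kHz.
106 kHz mod fs = 7 kHz.
7 kHz ≤ fs/2 = 9.9 kHz, appears at 7 kHz.
66.4 kHz mod fs = 7 kHz.
7 kHz ≤ fs/2 = 9.9 kHz, appears at 7 kHz.
70.8 kHz mod fs = 11.4 kHz.
11.4 kHz > fs/2 = 9.9 kHz, folds to fs − 11.4 kHz = 8.4 kHz.
Distinct values: {7 kHz, 8.4 kHz, 9.4 kHz}.

7 kHz, 8.4 kHz, 9.4 kHz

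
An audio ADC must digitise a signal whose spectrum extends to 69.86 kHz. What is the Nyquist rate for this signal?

Nyquist rate = 2 × 69.86 kHz = 139.72 kHz.

139.72 kHz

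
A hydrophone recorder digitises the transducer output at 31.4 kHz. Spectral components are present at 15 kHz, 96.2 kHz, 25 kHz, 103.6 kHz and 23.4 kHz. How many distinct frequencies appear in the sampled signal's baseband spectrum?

fs/2 = 15.7 kHz.
15 kHz ≤ fs/2 = 15.7 kHz, passes unchanged.
96.2 kHz mod fs = 2 kHz.
2 kHz ≤ fs/2 = 15.7 kHz, appears at 2 kHz.
25 kHz > fs/2 = 15.7 kHz, folds to fs − 25 kHz = 6.4 kHz.
103.6 kHz mod fs = 9.4 kHz.
9.4 kHz ≤ fs/2 = 15.7 kHz, appears at 9.4 kHz.
23.4 kHz > fs/2 = 15.7 kHz, folds to fs − 23.4 kHz = 8 kHz.
Distinct values: {2 kHz, 6.4 kHz, 8 kHz, 9.4 kHz, 15 kHz} → 5.

5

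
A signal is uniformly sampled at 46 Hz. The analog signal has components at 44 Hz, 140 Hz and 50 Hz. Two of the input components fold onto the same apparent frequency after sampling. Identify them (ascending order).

44 Hz, 140 Hz

fs/2 = 23 Hz.
44 Hz > fs/2 = 23 Hz, folds to fs − 44 Hz = 2 Hz.
140 Hz mod fs = 2 Hz.
2 Hz ≤ fs/2 = 23 Hz, appears at 2 Hz.
50 Hz mod fs = 4 Hz.
4 Hz ≤ fs/2 = 23 Hz, appears at 4 Hz.
44 Hz and 140 Hz both map to 2 Hz.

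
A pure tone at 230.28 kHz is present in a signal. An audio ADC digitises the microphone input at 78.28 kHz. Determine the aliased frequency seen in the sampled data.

230.28 kHz mod fs = 73.72 kHz.
73.72 kHz > fs/2 = 39.14 kHz, folds to fs − 73.72 kHz = 4.56 kHz.

4.56 kHz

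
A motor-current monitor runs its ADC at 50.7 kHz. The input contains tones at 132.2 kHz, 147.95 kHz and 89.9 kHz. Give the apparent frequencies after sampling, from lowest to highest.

4.15 kHz, 11.5 kHz, 19.9 kHz

fs/2 = 25.35 kHz.
132.2 kHz mod fs = 30.8 kHz.
30.8 kHz > fs/2 = 25.35 kHz, folds to fs − 30.8 kHz = 19.9 kHz.
147.95 kHz mod fs = 46.55 kHz.
46.55 kHz > fs/2 = 25.35 kHz, folds to fs − 46.55 kHz = 4.15 kHz.
89.9 kHz mod fs = 39.2 kHz.
39.2 kHz > fs/2 = 25.35 kHz, folds to fs − 39.2 kHz = 11.5 kHz.
Distinct values: {4.15 kHz, 11.5 kHz, 19.9 kHz}.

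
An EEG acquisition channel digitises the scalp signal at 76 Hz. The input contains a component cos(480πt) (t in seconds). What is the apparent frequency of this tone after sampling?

ω = 480π rad/s → f = ω/(2π) = 240 Hz.
240 Hz mod fs = 12 Hz.
12 Hz ≤ fs/2 = 38 Hz, appears at 12 Hz.

12 Hz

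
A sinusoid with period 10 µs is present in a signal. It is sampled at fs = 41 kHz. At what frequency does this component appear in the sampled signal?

18 kHz

T = 10 µs → f = 1/T = 100 kHz.
100 kHz mod fs = 18 kHz.
18 kHz ≤ fs/2 = 20.5 kHz, appears at 18 kHz.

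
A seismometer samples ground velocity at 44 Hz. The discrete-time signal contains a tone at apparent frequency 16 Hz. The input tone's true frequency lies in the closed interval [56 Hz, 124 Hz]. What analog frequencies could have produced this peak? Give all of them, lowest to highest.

Frequencies that alias to 16 Hz are k·fs ± 16 Hz for integer k ≥ 0.
k=0: 16 Hz.
k=1: 28 Hz, 60 Hz.
k=2: 72 Hz, 104 Hz.
k=3: 116 Hz, 148 Hz.
k=4: 160 Hz, 192 Hz.
Within [56 Hz, 124 Hz]: 60 Hz, 72 Hz, 104 Hz, 116 Hz.

60 Hz, 72 Hz, 104 Hz, 116 Hz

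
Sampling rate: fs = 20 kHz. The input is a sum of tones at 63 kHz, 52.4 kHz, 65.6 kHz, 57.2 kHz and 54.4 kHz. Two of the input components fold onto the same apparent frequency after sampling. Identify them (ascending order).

54.4 kHz, 65.6 kHz

fs/2 = 10 kHz.
63 kHz mod fs = 3 kHz.
3 kHz ≤ fs/2 = 10 kHz, appears at 3 kHz.
52.4 kHz mod fs = 12.4 kHz.
12.4 kHz > fs/2 = 10 kHz, folds to fs − 12.4 kHz = 7.6 kHz.
65.6 kHz mod fs = 5.6 kHz.
5.6 kHz ≤ fs/2 = 10 kHz, appears at 5.6 kHz.
57.2 kHz mod fs = 17.2 kHz.
17.2 kHz > fs/2 = 10 kHz, folds to fs − 17.2 kHz = 2.8 kHz.
54.4 kHz mod fs = 14.4 kHz.
14.4 kHz > fs/2 = 10 kHz, folds to fs − 14.4 kHz = 5.6 kHz.
54.4 kHz and 65.6 kHz both map to 5.6 kHz.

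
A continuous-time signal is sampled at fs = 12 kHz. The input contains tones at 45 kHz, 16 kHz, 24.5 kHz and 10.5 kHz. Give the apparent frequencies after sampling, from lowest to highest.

0.5 kHz, 1.5 kHz, 3 kHz, 4 kHz

fs/2 = 6 kHz.
45 kHz mod fs = 9 kHz.
9 kHz > fs/2 = 6 kHz, folds to fs − 9 kHz = 3 kHz.
16 kHz mod fs = 4 kHz.
4 kHz ≤ fs/2 = 6 kHz, appears at 4 kHz.
24.5 kHz mod fs = 0.5 kHz.
0.5 kHz ≤ fs/2 = 6 kHz, appears at 0.5 kHz.
10.5 kHz > fs/2 = 6 kHz, folds to fs − 10.5 kHz = 1.5 kHz.
Distinct values: {0.5 kHz, 1.5 kHz, 3 kHz, 4 kHz}.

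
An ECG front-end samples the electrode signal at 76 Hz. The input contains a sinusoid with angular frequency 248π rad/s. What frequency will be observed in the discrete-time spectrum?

28 Hz

ω = 248π rad/s → f = ω/(2π) = 124 Hz.
124 Hz mod fs = 48 Hz.
48 Hz > fs/2 = 38 Hz, folds to fs − 48 Hz = 28 Hz.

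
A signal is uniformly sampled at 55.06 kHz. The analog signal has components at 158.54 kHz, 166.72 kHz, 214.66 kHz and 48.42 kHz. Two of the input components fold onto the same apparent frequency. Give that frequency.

6.64 kHz

fs/2 = 27.53 kHz.
158.54 kHz mod fs = 48.42 kHz.
48.42 kHz > fs/2 = 27.53 kHz, folds to fs − 48.42 kHz = 6.64 kHz.
166.72 kHz mod fs = 1.54 kHz.
1.54 kHz ≤ fs/2 = 27.53 kHz, appears at 1.54 kHz.
214.66 kHz mod fs = 49.48 kHz.
49.48 kHz > fs/2 = 27.53 kHz, folds to fs − 49.48 kHz = 5.58 kHz.
48.42 kHz > fs/2 = 27.53 kHz, folds to fs − 48.42 kHz = 6.64 kHz.
48.42 kHz and 158.54 kHz both map to 6.64 kHz.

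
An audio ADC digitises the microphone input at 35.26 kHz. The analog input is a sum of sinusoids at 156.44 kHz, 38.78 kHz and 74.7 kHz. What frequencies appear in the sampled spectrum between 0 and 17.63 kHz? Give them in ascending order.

fs/2 = 17.63 kHz.
156.44 kHz mod fs = 15.4 kHz.
15.4 kHz ≤ fs/2 = 17.63 kHz, appears at 15.4 kHz.
38.78 kHz mod fs = 3.52 kHz.
3.52 kHz ≤ fs/2 = 17.63 kHz, appears at 3.52 kHz.
74.7 kHz mod fs = 4.18 kHz.
4.18 kHz ≤ fs/2 = 17.63 kHz, appears at 4.18 kHz.
Distinct values: {3.52 kHz, 4.18 kHz, 15.4 kHz}.

3.52 kHz, 4.18 kHz, 15.4 kHz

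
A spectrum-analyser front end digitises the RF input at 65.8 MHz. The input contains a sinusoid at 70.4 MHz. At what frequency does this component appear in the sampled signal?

70.4 MHz mod fs = 4.6 MHz.
4.6 MHz ≤ fs/2 = 32.9 MHz, appears at 4.6 MHz.

4.6 MHz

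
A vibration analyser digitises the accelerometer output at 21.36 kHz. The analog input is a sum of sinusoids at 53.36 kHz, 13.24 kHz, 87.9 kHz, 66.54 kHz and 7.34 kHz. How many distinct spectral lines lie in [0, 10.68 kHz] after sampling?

fs/2 = 10.68 kHz.
53.36 kHz mod fs = 10.64 kHz.
10.64 kHz ≤ fs/2 = 10.68 kHz, appears at 10.64 kHz.
13.24 kHz > fs/2 = 10.68 kHz, folds to fs − 13.24 kHz = 8.12 kHz.
87.9 kHz mod fs = 2.46 kHz.
2.46 kHz ≤ fs/2 = 10.68 kHz, appears at 2.46 kHz.
66.54 kHz mod fs = 2.46 kHz.
2.46 kHz ≤ fs/2 = 10.68 kHz, appears at 2.46 kHz.
7.34 kHz ≤ fs/2 = 10.68 kHz, passes unchanged.
Distinct values: {2.46 kHz, 7.34 kHz, 8.12 kHz, 10.64 kHz} → 4.

4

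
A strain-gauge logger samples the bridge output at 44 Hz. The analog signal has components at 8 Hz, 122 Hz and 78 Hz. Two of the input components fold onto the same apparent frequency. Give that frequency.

10 Hz

fs/2 = 22 Hz.
8 Hz ≤ fs/2 = 22 Hz, passes unchanged.
122 Hz mod fs = 34 Hz.
34 Hz > fs/2 = 22 Hz, folds to fs − 34 Hz = 10 Hz.
78 Hz mod fs = 34 Hz.
34 Hz > fs/2 = 22 Hz, folds to fs − 34 Hz = 10 Hz.
78 Hz and 122 Hz both map to 10 Hz.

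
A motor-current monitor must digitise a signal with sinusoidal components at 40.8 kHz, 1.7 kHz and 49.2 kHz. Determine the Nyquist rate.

98.4 kHz

Highest-frequency component: 49.2 kHz.
Nyquist rate = 2 × 49.2 kHz = 98.4 kHz.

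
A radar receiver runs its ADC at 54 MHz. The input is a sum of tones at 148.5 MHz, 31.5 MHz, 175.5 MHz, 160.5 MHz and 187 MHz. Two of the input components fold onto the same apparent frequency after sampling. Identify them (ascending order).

148.5 MHz, 175.5 MHz

fs/2 = 27 MHz.
148.5 MHz mod fs = 40.5 MHz.
40.5 MHz > fs/2 = 27 MHz, folds to fs − 40.5 MHz = 13.5 MHz.
31.5 MHz > fs/2 = 27 MHz, folds to fs − 31.5 MHz = 22.5 MHz.
175.5 MHz mod fs = 13.5 MHz.
13.5 MHz ≤ fs/2 = 27 MHz, appears at 13.5 MHz.
160.5 MHz mod fs = 52.5 MHz.
52.5 MHz > fs/2 = 27 MHz, folds to fs − 52.5 MHz = 1.5 MHz.
187 MHz mod fs = 25 MHz.
25 MHz ≤ fs/2 = 27 MHz, appears at 25 MHz.
148.5 MHz and 175.5 MHz both map to 13.5 MHz.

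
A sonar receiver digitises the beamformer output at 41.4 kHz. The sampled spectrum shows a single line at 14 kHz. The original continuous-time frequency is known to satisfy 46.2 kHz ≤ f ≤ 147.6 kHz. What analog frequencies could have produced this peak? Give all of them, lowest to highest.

Frequencies that alias to 14 kHz are k·fs ± 14 kHz for integer k ≥ 0.
k=0: 14 kHz.
k=1: 27.4 kHz, 55.4 kHz.
k=2: 68.8 kHz, 96.8 kHz.
k=3: 110.2 kHz, 138.2 kHz.
k=4: 151.6 kHz, 179.6 kHz.
Within [46.2 kHz, 147.6 kHz]: 55.4 kHz, 68.8 kHz, 96.8 kHz, 110.2 kHz, 138.2 kHz.

55.4 kHz, 68.8 kHz, 96.8 kHz, 110.2 kHz, 138.2 kHz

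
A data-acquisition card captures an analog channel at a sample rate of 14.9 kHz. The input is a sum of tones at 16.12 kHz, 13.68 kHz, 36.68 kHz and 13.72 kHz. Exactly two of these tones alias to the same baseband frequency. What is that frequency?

1.22 kHz

fs/2 = 7.45 kHz.
16.12 kHz mod fs = 1.22 kHz.
1.22 kHz ≤ fs/2 = 7.45 kHz, appears at 1.22 kHz.
13.68 kHz > fs/2 = 7.45 kHz, folds to fs − 13.68 kHz = 1.22 kHz.
36.68 kHz mod fs = 6.88 kHz.
6.88 kHz ≤ fs/2 = 7.45 kHz, appears at 6.88 kHz.
13.72 kHz > fs/2 = 7.45 kHz, folds to fs − 13.72 kHz = 1.18 kHz.
13.68 kHz and 16.12 kHz both map to 1.22 kHz.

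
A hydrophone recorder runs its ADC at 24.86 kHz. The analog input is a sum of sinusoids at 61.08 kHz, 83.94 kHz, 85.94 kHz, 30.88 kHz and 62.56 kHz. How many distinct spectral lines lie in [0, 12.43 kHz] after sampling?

4

fs/2 = 12.43 kHz.
61.08 kHz mod fs = 11.36 kHz.
11.36 kHz ≤ fs/2 = 12.43 kHz, appears at 11.36 kHz.
83.94 kHz mod fs = 9.36 kHz.
9.36 kHz ≤ fs/2 = 12.43 kHz, appears at 9.36 kHz.
85.94 kHz mod fs = 11.36 kHz.
11.36 kHz ≤ fs/2 = 12.43 kHz, appears at 11.36 kHz.
30.88 kHz mod fs = 6.02 kHz.
6.02 kHz ≤ fs/2 = 12.43 kHz, appears at 6.02 kHz.
62.56 kHz mod fs = 12.84 kHz.
12.84 kHz > fs/2 = 12.43 kHz, folds to fs − 12.84 kHz = 12.02 kHz.
Distinct values: {6.02 kHz, 9.36 kHz, 11.36 kHz, 12.02 kHz} → 4.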